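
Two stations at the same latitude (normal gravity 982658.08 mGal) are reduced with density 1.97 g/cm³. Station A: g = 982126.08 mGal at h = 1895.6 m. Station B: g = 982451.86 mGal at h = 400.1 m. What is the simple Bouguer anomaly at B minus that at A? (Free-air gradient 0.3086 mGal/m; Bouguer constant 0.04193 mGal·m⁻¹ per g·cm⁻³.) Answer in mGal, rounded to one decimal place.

-12.2

Δg_SB(A) = 982126.08 − 982658.08 + 0.3086×1895.6 − 0.04193×1.97×1895.6 = -103.60 mGal
Δg_SB(B) = 982451.86 − 982658.08 + 0.3086×400.1 − 0.04193×1.97×400.1 = -115.80 mGal
Difference = -115.80 − (-103.60) = -12.20 mGal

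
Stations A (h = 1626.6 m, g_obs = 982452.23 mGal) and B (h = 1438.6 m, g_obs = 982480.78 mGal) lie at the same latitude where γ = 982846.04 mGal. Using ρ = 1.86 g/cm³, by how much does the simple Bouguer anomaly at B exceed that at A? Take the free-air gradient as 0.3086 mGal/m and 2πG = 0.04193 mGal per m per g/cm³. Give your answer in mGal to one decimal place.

Δg_SB(A) = 982452.23 − 982846.04 + 0.3086×1626.6 − 0.04193×1.86×1626.6 = -18.70 mGal
Δg_SB(B) = 982480.78 − 982846.04 + 0.3086×1438.6 − 0.04193×1.86×1438.6 = -33.50 mGal
Difference = -33.50 − (-18.70) = -14.80 mGal

-14.8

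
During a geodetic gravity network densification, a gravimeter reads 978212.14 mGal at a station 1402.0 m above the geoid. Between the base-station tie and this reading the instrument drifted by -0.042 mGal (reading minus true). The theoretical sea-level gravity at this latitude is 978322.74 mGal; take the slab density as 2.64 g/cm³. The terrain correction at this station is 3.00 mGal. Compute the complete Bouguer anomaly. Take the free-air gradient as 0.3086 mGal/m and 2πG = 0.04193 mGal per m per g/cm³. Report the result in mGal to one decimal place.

Drift-corrected reading = 978212.14 − (-0.042) = 978212.182 mGal
Free-air correction = 0.3086 × 1402.0 = 432.66 mGal
Free-air anomaly = 978212.182 − 978322.74 + (432.66) = 322.102 mGal
Bouguer slab correction = 0.04193 × 2.64 × 1402.0 = 155.19 mGal
Simple Bouguer anomaly = 322.102 − (155.19) = 166.912 mGal
Complete Bouguer anomaly = 166.912 + 3.00 = 169.912 mGal

169.9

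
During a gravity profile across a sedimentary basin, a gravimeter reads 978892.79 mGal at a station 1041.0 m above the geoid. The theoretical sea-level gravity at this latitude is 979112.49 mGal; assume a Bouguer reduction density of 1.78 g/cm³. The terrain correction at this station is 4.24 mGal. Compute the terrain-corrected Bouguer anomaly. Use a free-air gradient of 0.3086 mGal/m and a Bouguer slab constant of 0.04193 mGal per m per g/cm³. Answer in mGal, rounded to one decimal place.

Free-air correction = 0.3086 × 1041.0 = 321.25 mGal
Free-air anomaly = 978892.79 − 979112.49 + (321.25) = 101.55 mGal
Bouguer slab correction = 0.04193 × 1.78 × 1041.0 = 77.70 mGal
Simple Bouguer anomaly = 101.55 − (77.70) = 23.85 mGal
Complete Bouguer anomaly = 23.85 + 4.24 = 28.09 mGal

28.1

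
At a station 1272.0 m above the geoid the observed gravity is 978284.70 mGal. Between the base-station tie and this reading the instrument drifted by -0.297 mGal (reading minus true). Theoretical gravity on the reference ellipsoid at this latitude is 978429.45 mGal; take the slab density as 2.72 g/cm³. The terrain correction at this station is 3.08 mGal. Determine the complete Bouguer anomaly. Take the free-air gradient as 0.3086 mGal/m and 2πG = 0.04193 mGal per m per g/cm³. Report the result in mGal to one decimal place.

Drift-corrected reading = 978284.70 − (-0.297) = 978284.997 mGal
Free-air correction = 0.3086 × 1272.0 = 392.54 mGal
Free-air anomaly = 978284.997 − 978429.45 + (392.54) = 248.087 mGal
Bouguer slab correction = 0.04193 × 2.72 × 1272.0 = 145.07 mGal
Simple Bouguer anomaly = 248.087 − (145.07) = 103.017 mGal
Complete Bouguer anomaly = 103.017 + 3.08 = 106.097 mGal

106.1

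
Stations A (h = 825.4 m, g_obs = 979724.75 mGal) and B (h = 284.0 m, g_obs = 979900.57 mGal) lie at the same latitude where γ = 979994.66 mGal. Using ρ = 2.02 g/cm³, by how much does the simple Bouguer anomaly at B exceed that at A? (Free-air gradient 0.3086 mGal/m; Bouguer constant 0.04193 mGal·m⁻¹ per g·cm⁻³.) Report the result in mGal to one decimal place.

Δg_SB(A) = 979724.75 − 979994.66 + 0.3086×825.4 − 0.04193×2.02×825.4 = -85.10 mGal
Δg_SB(B) = 979900.57 − 979994.66 + 0.3086×284.0 − 0.04193×2.02×284.0 = -30.50 mGal
Difference = -30.50 − (-85.10) = 54.60 mGal

54.6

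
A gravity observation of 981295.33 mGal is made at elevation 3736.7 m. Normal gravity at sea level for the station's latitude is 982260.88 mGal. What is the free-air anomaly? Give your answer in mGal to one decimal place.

187.6

Free-air correction = 0.3086 × 3736.7 = 1153.15 mGal
Free-air anomaly = 981295.33 − 982260.88 + (1153.15) = 187.60 mGal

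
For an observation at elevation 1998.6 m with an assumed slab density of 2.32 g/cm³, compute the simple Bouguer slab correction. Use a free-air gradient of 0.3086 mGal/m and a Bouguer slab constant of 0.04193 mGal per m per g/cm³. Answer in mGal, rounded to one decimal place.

Bouguer slab correction = 0.04193 × 2.32 × 1998.6 = 194.4 mGal

194.4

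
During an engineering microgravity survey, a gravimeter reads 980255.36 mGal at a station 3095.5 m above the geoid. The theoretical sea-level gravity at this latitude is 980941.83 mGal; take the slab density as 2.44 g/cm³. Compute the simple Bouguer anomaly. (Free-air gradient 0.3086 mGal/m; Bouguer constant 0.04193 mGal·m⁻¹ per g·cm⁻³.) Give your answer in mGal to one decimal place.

-47.9

Free-air correction = 0.3086 × 3095.5 = 955.27 mGal
Free-air anomaly = 980255.36 − 980941.83 + (955.27) = 268.80 mGal
Bouguer slab correction = 0.04193 × 2.44 × 3095.5 = 316.70 mGal
Simple Bouguer anomaly = 268.80 − (316.70) = -47.90 mGal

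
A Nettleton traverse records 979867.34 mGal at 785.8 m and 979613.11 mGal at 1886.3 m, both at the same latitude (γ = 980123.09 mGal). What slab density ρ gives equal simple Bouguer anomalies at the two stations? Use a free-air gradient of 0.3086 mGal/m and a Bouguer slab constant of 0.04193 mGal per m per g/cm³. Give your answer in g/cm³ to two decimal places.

Δg_obs = 979613.11 − 979867.34 = -254.23 mGal over Δh = 1886.3 − 785.8 = 1100.5 m
Equal Bouguer anomalies ⇒ Δg_obs + (0.3086 − 0.04193ρ)·Δh = 0
0.3086 − 0.04193ρ = −Δg_obs/Δh = 0.23101
ρ = (0.3086 − 0.23101) / 0.04193 = 1.85 g/cm³

1.85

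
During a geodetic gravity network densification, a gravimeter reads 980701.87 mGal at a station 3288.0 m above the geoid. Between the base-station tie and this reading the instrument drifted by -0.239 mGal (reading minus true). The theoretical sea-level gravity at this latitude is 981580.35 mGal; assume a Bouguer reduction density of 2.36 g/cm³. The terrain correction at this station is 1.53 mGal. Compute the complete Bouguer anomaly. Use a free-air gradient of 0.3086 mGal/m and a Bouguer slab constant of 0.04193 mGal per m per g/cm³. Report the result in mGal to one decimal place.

-187.4

Drift-corrected reading = 980701.87 − (-0.239) = 980702.109 mGal
Free-air correction = 0.3086 × 3288.0 = 1014.68 mGal
Free-air anomaly = 980702.109 − 981580.35 + (1014.68) = 136.439 mGal
Bouguer slab correction = 0.04193 × 2.36 × 3288.0 = 325.36 mGal
Simple Bouguer anomaly = 136.439 − (325.36) = -188.921 mGal
Complete Bouguer anomaly = -188.921 + 1.53 = -187.391 mGal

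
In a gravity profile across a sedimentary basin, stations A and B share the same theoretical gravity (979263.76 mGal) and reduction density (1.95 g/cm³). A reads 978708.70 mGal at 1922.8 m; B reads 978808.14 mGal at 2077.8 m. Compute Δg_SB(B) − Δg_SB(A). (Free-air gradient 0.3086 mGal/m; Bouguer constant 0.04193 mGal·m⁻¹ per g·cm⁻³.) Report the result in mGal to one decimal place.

134.6

Δg_SB(A) = 978708.70 − 979263.76 + 0.3086×1922.8 − 0.04193×1.95×1922.8 = -118.90 mGal
Δg_SB(B) = 978808.14 − 979263.76 + 0.3086×2077.8 − 0.04193×1.95×2077.8 = 15.70 mGal
Difference = 15.70 − (-118.90) = 134.60 mGal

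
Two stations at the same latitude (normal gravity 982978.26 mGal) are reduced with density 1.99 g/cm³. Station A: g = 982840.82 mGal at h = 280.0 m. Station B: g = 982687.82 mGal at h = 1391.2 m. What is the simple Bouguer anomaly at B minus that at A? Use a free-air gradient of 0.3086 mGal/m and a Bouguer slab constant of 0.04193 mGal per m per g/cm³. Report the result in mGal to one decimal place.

97.2

Δg_SB(A) = 982840.82 − 982978.26 + 0.3086×280.0 − 0.04193×1.99×280.0 = -74.40 mGal
Δg_SB(B) = 982687.82 − 982978.26 + 0.3086×1391.2 − 0.04193×1.99×1391.2 = 22.80 mGal
Difference = 22.80 − (-74.40) = 97.20 mGal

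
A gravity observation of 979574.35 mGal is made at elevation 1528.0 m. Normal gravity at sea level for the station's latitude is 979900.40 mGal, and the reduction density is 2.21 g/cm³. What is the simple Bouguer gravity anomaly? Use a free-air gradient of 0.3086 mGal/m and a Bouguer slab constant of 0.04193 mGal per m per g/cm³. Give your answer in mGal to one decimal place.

Free-air correction = 0.3086 × 1528.0 = 471.54 mGal
Free-air anomaly = 979574.35 − 979900.40 + (471.54) = 145.49 mGal
Bouguer slab correction = 0.04193 × 2.21 × 1528.0 = 141.59 mGal
Simple Bouguer anomaly = 145.49 − (141.59) = 3.90 mGal

3.9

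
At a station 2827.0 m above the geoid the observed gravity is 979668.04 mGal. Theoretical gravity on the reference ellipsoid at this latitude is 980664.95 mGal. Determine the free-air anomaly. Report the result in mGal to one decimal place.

Free-air correction = 0.3086 × 2827.0 = 872.41 mGal
Free-air anomaly = 979668.04 − 980664.95 + (872.41) = -124.50 mGal

-124.5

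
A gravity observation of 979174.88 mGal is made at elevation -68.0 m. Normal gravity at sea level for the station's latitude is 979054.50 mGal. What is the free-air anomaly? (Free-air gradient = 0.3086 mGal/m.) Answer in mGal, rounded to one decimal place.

Free-air correction = 0.3086 × -68.0 = -20.98 mGal
Free-air anomaly = 979174.88 − 979054.50 + (-20.98) = 99.40 mGal

99.4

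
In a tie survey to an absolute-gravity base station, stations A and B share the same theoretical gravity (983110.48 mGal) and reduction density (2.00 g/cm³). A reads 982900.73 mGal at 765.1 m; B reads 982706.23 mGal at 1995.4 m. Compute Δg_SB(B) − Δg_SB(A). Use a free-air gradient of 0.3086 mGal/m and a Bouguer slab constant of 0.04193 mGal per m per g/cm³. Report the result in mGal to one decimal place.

82.0

Δg_SB(A) = 982900.73 − 983110.48 + 0.3086×765.1 − 0.04193×2.00×765.1 = -37.80 mGal
Δg_SB(B) = 982706.23 − 983110.48 + 0.3086×1995.4 − 0.04193×2.00×1995.4 = 44.20 mGal
Difference = 44.20 − (-37.80) = 82.00 mGal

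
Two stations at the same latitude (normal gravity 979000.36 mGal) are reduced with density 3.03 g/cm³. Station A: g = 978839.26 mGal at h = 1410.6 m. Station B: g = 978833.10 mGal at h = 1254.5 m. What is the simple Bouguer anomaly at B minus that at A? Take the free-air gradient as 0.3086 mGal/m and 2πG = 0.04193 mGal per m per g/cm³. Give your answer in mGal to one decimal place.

-34.5

Δg_SB(A) = 978839.26 − 979000.36 + 0.3086×1410.6 − 0.04193×3.03×1410.6 = 95.00 mGal
Δg_SB(B) = 978833.10 − 979000.36 + 0.3086×1254.5 − 0.04193×3.03×1254.5 = 60.50 mGal
Difference = 60.50 − (95.00) = -34.50 mGal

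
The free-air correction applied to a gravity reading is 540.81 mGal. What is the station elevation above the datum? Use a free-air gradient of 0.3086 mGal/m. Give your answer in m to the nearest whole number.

h = 540.81 / 0.3086 = 1752.46 m

1752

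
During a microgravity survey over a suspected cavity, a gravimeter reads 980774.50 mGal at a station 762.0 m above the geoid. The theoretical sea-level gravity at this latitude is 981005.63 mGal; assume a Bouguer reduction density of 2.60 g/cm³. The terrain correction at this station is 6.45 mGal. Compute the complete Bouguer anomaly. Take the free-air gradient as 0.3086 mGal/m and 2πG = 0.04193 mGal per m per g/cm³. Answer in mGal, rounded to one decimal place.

-72.6

Free-air correction = 0.3086 × 762.0 = 235.15 mGal
Free-air anomaly = 980774.50 − 981005.63 + (235.15) = 4.02 mGal
Bouguer slab correction = 0.04193 × 2.60 × 762.0 = 83.07 mGal
Simple Bouguer anomaly = 4.02 − (83.07) = -79.05 mGal
Complete Bouguer anomaly = -79.05 + 6.45 = -72.60 mGal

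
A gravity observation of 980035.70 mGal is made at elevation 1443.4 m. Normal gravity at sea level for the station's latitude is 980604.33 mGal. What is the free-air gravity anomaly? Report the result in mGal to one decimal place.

-123.2

Free-air correction = 0.3086 × 1443.4 = 445.43 mGal
Free-air anomaly = 980035.70 − 980604.33 + (445.43) = -123.20 mGal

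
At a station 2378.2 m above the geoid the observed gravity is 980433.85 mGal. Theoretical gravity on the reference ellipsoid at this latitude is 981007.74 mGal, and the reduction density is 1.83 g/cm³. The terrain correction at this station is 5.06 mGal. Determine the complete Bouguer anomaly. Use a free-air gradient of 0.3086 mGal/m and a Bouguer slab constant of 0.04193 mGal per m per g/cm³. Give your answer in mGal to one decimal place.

Free-air correction = 0.3086 × 2378.2 = 733.91 mGal
Free-air anomaly = 980433.85 − 981007.74 + (733.91) = 160.02 mGal
Bouguer slab correction = 0.04193 × 1.83 × 2378.2 = 182.48 mGal
Simple Bouguer anomaly = 160.02 − (182.48) = -22.46 mGal
Complete Bouguer anomaly = -22.46 + 5.06 = -17.40 mGal

-17.4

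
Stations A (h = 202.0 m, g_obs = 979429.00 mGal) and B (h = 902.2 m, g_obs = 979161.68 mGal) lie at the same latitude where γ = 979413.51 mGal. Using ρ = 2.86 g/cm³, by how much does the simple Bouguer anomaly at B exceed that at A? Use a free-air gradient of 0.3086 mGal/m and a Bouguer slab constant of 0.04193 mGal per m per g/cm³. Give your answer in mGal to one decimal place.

-135.2

Δg_SB(A) = 979429.00 − 979413.51 + 0.3086×202.0 − 0.04193×2.86×202.0 = 53.60 mGal
Δg_SB(B) = 979161.68 − 979413.51 + 0.3086×902.2 − 0.04193×2.86×902.2 = -81.60 mGal
Difference = -81.60 − (53.60) = -135.20 mGal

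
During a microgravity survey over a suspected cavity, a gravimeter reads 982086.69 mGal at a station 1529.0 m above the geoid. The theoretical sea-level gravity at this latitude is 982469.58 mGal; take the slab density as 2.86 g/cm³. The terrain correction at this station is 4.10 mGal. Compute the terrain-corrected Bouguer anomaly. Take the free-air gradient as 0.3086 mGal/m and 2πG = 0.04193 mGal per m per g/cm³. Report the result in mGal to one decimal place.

-90.3

Free-air correction = 0.3086 × 1529.0 = 471.85 mGal
Free-air anomaly = 982086.69 − 982469.58 + (471.85) = 88.96 mGal
Bouguer slab correction = 0.04193 × 2.86 × 1529.0 = 183.36 mGal
Simple Bouguer anomaly = 88.96 − (183.36) = -94.40 mGal
Complete Bouguer anomaly = -94.40 + 4.10 = -90.30 mGal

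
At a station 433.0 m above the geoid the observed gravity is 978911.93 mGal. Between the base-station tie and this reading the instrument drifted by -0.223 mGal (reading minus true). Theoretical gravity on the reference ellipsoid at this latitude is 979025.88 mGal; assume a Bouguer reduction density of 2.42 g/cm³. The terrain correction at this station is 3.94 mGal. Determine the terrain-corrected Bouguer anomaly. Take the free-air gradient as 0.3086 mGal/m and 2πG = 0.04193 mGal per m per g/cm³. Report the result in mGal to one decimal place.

-20.1

Drift-corrected reading = 978911.93 − (-0.223) = 978912.153 mGal
Free-air correction = 0.3086 × 433.0 = 133.62 mGal
Free-air anomaly = 978912.153 − 979025.88 + (133.62) = 19.893 mGal
Bouguer slab correction = 0.04193 × 2.42 × 433.0 = 43.94 mGal
Simple Bouguer anomaly = 19.893 − (43.94) = -24.047 mGal
Complete Bouguer anomaly = -24.047 + 3.94 = -20.107 mGal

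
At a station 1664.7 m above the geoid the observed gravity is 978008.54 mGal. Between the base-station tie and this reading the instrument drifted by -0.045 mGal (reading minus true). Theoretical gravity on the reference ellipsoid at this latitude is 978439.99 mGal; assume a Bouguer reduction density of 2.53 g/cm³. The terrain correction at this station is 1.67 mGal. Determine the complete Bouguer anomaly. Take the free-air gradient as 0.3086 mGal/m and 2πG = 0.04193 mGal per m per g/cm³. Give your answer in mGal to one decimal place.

-92.6

Drift-corrected reading = 978008.54 − (-0.045) = 978008.585 mGal
Free-air correction = 0.3086 × 1664.7 = 513.73 mGal
Free-air anomaly = 978008.585 − 978439.99 + (513.73) = 82.325 mGal
Bouguer slab correction = 0.04193 × 2.53 × 1664.7 = 176.60 mGal
Simple Bouguer anomaly = 82.325 − (176.60) = -94.275 mGal
Complete Bouguer anomaly = -94.275 + 1.67 = -92.605 mGal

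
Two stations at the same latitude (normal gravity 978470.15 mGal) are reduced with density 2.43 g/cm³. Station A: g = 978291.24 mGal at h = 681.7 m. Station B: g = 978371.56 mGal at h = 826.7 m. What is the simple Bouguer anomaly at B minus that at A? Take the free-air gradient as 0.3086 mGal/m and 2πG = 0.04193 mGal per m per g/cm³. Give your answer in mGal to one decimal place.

110.3

Δg_SB(A) = 978291.24 − 978470.15 + 0.3086×681.7 − 0.04193×2.43×681.7 = -38.00 mGal
Δg_SB(B) = 978371.56 − 978470.15 + 0.3086×826.7 − 0.04193×2.43×826.7 = 72.30 mGal
Difference = 72.30 − (-38.00) = 110.30 mGal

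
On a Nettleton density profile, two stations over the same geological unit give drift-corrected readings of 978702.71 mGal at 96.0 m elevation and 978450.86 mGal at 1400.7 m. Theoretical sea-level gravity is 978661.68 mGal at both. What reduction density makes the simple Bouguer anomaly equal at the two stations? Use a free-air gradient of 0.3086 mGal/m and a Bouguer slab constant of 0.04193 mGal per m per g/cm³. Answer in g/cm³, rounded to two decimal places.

2.76

Δg_obs = 978450.86 − 978702.71 = -251.85 mGal over Δh = 1400.7 − 96.0 = 1304.7 m
Equal Bouguer anomalies ⇒ Δg_obs + (0.3086 − 0.04193ρ)·Δh = 0
0.3086 − 0.04193ρ = −Δg_obs/Δh = 0.19303
ρ = (0.3086 − 0.19303) / 0.04193 = 2.76 g/cm³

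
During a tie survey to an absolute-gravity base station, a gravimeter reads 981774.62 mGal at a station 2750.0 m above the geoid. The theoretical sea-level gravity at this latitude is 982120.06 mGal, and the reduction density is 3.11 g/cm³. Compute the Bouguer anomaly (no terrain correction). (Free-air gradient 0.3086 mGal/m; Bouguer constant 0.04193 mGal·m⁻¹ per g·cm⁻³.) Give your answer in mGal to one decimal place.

144.6

Free-air correction = 0.3086 × 2750.0 = 848.65 mGal
Free-air anomaly = 981774.62 − 982120.06 + (848.65) = 503.21 mGal
Bouguer slab correction = 0.04193 × 3.11 × 2750.0 = 358.61 mGal
Simple Bouguer anomaly = 503.21 − (358.61) = 144.60 mGal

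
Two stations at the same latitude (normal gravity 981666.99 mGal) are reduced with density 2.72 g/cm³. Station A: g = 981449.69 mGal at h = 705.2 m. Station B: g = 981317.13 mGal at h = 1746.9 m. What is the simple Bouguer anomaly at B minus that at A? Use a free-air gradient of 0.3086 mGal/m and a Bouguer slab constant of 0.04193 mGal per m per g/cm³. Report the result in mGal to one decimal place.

Δg_SB(A) = 981449.69 − 981666.99 + 0.3086×705.2 − 0.04193×2.72×705.2 = -80.10 mGal
Δg_SB(B) = 981317.13 − 981666.99 + 0.3086×1746.9 − 0.04193×2.72×1746.9 = -10.00 mGal
Difference = -10.00 − (-80.10) = 70.10 mGal

70.1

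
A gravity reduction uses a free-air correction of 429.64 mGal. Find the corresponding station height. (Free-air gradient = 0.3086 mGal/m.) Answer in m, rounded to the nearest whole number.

h = 429.64 / 0.3086 = 1392.22 m

1392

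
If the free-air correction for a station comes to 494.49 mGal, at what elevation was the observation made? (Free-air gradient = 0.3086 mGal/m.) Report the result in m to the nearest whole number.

h = 494.49 / 0.3086 = 1602.37 m

1602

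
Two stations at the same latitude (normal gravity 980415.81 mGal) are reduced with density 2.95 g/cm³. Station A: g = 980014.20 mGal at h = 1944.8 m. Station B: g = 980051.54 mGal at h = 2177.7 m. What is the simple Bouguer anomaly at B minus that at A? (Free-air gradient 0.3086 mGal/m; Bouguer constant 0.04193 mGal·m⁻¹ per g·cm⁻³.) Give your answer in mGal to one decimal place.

Δg_SB(A) = 980014.20 − 980415.81 + 0.3086×1944.8 − 0.04193×2.95×1944.8 = -42.00 mGal
Δg_SB(B) = 980051.54 − 980415.81 + 0.3086×2177.7 − 0.04193×2.95×2177.7 = 38.40 mGal
Difference = 38.40 − (-42.00) = 80.40 mGal

80.4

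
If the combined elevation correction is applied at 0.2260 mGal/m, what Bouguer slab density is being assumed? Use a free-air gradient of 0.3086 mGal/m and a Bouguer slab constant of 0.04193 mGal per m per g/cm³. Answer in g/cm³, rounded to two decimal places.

0.2260 = 0.3086 − 0.04193 × ρ
ρ = (0.3086 − 0.2260) / 0.04193 = 1.97 g/cm³

1.97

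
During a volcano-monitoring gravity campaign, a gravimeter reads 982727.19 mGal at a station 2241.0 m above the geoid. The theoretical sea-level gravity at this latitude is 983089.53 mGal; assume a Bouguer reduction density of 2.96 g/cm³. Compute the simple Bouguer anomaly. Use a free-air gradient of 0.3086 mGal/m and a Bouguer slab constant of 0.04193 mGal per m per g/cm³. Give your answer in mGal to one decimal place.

Free-air correction = 0.3086 × 2241.0 = 691.57 mGal
Free-air anomaly = 982727.19 − 983089.53 + (691.57) = 329.23 mGal
Bouguer slab correction = 0.04193 × 2.96 × 2241.0 = 278.14 mGal
Simple Bouguer anomaly = 329.23 − (278.14) = 51.09 mGal

51.1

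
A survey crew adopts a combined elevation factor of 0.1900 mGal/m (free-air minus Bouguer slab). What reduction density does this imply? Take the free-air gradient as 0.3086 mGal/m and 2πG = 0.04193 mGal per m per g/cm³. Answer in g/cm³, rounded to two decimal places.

0.1900 = 0.3086 − 0.04193 × ρ
ρ = (0.3086 − 0.1900) / 0.04193 = 2.83 g/cm³

2.83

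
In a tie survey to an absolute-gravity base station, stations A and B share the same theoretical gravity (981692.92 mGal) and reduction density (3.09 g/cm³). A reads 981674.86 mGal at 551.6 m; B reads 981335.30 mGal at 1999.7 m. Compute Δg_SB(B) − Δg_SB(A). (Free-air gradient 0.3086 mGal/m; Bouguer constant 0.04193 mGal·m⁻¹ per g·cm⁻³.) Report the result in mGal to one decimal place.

Δg_SB(A) = 981674.86 − 981692.92 + 0.3086×551.6 − 0.04193×3.09×551.6 = 80.70 mGal
Δg_SB(B) = 981335.30 − 981692.92 + 0.3086×1999.7 − 0.04193×3.09×1999.7 = 0.40 mGal
Difference = 0.40 − (80.70) = -80.30 mGal

-80.3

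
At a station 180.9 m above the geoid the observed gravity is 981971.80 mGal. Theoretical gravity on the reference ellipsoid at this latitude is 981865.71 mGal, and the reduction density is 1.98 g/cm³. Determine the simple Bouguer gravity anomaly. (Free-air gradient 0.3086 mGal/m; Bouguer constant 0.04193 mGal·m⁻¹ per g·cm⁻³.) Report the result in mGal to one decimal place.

Free-air correction = 0.3086 × 180.9 = 55.83 mGal
Free-air anomaly = 981971.80 − 981865.71 + (55.83) = 161.92 mGal
Bouguer slab correction = 0.04193 × 1.98 × 180.9 = 15.02 mGal
Simple Bouguer anomaly = 161.92 − (15.02) = 146.90 mGal

146.9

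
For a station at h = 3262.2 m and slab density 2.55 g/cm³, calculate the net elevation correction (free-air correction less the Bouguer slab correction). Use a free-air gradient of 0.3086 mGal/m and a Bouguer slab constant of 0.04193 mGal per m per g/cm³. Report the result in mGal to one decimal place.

Combined gradient = 0.3086 − 0.04193 × 2.55 = 0.2016785 mGal/m
Combined elevation correction = 0.2016785 × 3262.2 = 657.9 mGal

657.9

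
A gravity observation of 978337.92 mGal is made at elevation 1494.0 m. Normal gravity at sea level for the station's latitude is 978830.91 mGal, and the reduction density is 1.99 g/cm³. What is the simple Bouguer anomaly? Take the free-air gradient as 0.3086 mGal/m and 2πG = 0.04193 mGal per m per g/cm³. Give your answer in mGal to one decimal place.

-156.6

Free-air correction = 0.3086 × 1494.0 = 461.05 mGal
Free-air anomaly = 978337.92 − 978830.91 + (461.05) = -31.94 mGal
Bouguer slab correction = 0.04193 × 1.99 × 1494.0 = 124.66 mGal
Simple Bouguer anomaly = -31.94 − (124.66) = -156.60 mGal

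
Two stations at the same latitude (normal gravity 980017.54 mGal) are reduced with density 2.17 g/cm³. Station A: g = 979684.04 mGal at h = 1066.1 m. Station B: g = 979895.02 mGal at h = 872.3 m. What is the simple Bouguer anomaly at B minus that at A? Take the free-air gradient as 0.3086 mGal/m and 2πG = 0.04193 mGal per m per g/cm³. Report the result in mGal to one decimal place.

Δg_SB(A) = 979684.04 − 980017.54 + 0.3086×1066.1 − 0.04193×2.17×1066.1 = -101.50 mGal
Δg_SB(B) = 979895.02 − 980017.54 + 0.3086×872.3 − 0.04193×2.17×872.3 = 67.30 mGal
Difference = 67.30 − (-101.50) = 168.80 mGal

168.8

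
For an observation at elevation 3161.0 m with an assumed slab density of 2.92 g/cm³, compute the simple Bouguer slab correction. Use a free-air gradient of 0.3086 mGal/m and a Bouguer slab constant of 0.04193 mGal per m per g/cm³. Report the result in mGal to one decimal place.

387.0

Bouguer slab correction = 0.04193 × 2.92 × 3161.0 = 387.0 mGal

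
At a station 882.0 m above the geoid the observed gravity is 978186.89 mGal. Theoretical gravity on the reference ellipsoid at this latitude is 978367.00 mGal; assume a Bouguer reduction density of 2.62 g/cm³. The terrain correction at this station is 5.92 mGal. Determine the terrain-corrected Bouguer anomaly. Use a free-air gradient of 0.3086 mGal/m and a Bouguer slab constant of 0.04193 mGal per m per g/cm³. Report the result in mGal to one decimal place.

Free-air correction = 0.3086 × 882.0 = 272.19 mGal
Free-air anomaly = 978186.89 − 978367.00 + (272.19) = 92.08 mGal
Bouguer slab correction = 0.04193 × 2.62 × 882.0 = 96.89 mGal
Simple Bouguer anomaly = 92.08 − (96.89) = -4.81 mGal
Complete Bouguer anomaly = -4.81 + 5.92 = 1.11 mGal

1.1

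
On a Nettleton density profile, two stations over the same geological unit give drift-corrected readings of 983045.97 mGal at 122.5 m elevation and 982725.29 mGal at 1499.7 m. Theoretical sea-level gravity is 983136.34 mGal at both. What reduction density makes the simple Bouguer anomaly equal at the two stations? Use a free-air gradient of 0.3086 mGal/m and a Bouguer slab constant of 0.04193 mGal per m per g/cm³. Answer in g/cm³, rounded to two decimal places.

Δg_obs = 982725.29 − 983045.97 = -320.68 mGal over Δh = 1499.7 − 122.5 = 1377.2 m
Equal Bouguer anomalies ⇒ Δg_obs + (0.3086 − 0.04193ρ)·Δh = 0
0.3086 − 0.04193ρ = −Δg_obs/Δh = 0.23285
ρ = (0.3086 − 0.23285) / 0.04193 = 1.81 g/cm³

1.81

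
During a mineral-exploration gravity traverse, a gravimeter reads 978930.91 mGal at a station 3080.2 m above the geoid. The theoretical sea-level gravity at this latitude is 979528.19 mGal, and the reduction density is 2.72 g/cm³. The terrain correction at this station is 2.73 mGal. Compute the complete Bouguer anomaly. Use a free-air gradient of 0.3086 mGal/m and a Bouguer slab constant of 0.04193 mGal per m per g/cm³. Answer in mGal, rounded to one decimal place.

Free-air correction = 0.3086 × 3080.2 = 950.55 mGal
Free-air anomaly = 978930.91 − 979528.19 + (950.55) = 353.27 mGal
Bouguer slab correction = 0.04193 × 2.72 × 3080.2 = 351.30 mGal
Simple Bouguer anomaly = 353.27 − (351.30) = 1.97 mGal
Complete Bouguer anomaly = 1.97 + 2.73 = 4.70 mGal

4.7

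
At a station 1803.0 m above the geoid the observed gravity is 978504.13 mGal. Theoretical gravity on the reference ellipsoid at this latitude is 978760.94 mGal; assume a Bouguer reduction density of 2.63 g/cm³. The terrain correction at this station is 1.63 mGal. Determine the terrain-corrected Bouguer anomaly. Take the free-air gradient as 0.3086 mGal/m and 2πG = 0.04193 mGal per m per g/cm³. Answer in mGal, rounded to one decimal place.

102.4

Free-air correction = 0.3086 × 1803.0 = 556.41 mGal
Free-air anomaly = 978504.13 − 978760.94 + (556.41) = 299.60 mGal
Bouguer slab correction = 0.04193 × 2.63 × 1803.0 = 198.83 mGal
Simple Bouguer anomaly = 299.60 − (198.83) = 100.77 mGal
Complete Bouguer anomaly = 100.77 + 1.63 = 102.40 mGal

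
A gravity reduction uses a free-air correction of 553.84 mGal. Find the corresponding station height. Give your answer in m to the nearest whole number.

1795

h = 553.84 / 0.3086 = 1794.69 m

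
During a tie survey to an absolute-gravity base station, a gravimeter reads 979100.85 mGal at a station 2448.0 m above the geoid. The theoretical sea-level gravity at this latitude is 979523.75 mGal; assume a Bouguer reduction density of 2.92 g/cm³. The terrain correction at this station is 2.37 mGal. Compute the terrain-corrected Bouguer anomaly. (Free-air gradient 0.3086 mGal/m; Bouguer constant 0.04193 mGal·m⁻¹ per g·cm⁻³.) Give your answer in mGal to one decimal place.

35.2

Free-air correction = 0.3086 × 2448.0 = 755.45 mGal
Free-air anomaly = 979100.85 − 979523.75 + (755.45) = 332.55 mGal
Bouguer slab correction = 0.04193 × 2.92 × 2448.0 = 299.72 mGal
Simple Bouguer anomaly = 332.55 − (299.72) = 32.83 mGal
Complete Bouguer anomaly = 32.83 + 2.37 = 35.20 mGal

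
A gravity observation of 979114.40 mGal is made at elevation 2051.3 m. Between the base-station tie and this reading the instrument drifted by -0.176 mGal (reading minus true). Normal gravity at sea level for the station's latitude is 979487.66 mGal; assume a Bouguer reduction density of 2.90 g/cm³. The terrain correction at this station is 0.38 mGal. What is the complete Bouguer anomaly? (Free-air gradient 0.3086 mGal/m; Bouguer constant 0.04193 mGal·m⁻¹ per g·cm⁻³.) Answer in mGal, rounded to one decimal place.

10.9

Drift-corrected reading = 979114.40 − (-0.176) = 979114.576 mGal
Free-air correction = 0.3086 × 2051.3 = 633.03 mGal
Free-air anomaly = 979114.576 − 979487.66 + (633.03) = 259.946 mGal
Bouguer slab correction = 0.04193 × 2.90 × 2051.3 = 249.43 mGal
Simple Bouguer anomaly = 259.946 − (249.43) = 10.516 mGal
Complete Bouguer anomaly = 10.516 + 0.38 = 10.896 mGal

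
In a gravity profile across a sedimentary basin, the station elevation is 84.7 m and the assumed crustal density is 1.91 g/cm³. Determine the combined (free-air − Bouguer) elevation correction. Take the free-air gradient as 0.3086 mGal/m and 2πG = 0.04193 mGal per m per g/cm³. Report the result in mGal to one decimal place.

19.4

Combined gradient = 0.3086 − 0.04193 × 1.91 = 0.2285137 mGal/m
Combined elevation correction = 0.2285137 × 84.7 = 19.4 mGal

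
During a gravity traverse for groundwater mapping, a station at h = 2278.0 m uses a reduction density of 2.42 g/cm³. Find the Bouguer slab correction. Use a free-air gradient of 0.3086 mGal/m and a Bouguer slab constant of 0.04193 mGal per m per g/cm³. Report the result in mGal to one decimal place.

231.2

Bouguer slab correction = 0.04193 × 2.42 × 2278.0 = 231.2 mGal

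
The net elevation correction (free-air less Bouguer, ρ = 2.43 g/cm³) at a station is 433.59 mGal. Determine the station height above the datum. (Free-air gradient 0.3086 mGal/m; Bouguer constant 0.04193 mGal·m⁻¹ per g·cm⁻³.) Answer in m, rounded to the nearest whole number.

Combined gradient = 0.3086 − 0.04193 × 2.43 = 0.2067101 mGal/m
h = 433.59 / 0.2067101 = 2097.58 m

2098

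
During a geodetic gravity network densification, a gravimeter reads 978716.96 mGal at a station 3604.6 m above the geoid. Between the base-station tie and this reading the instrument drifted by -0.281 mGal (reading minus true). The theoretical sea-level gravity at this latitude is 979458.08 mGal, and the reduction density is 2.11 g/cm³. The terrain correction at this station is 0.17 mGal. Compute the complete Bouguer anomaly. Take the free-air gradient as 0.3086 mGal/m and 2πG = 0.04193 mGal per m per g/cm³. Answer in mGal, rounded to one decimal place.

Drift-corrected reading = 978716.96 − (-0.281) = 978717.241 mGal
Free-air correction = 0.3086 × 3604.6 = 1112.38 mGal
Free-air anomaly = 978717.241 − 979458.08 + (1112.38) = 371.541 mGal
Bouguer slab correction = 0.04193 × 2.11 × 3604.6 = 318.91 mGal
Simple Bouguer anomaly = 371.541 − (318.91) = 52.631 mGal
Complete Bouguer anomaly = 52.631 + 0.17 = 52.801 mGal

52.8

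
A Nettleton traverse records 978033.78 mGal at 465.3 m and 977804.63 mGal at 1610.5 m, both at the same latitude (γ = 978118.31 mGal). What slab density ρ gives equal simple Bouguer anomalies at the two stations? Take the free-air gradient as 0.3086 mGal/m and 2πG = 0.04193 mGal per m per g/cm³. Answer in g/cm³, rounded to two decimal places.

2.59

Δg_obs = 977804.63 − 978033.78 = -229.15 mGal over Δh = 1610.5 − 465.3 = 1145.2 m
Equal Bouguer anomalies ⇒ Δg_obs + (0.3086 − 0.04193ρ)·Δh = 0
0.3086 − 0.04193ρ = −Δg_obs/Δh = 0.20010
ρ = (0.3086 − 0.20010) / 0.04193 = 2.59 g/cm³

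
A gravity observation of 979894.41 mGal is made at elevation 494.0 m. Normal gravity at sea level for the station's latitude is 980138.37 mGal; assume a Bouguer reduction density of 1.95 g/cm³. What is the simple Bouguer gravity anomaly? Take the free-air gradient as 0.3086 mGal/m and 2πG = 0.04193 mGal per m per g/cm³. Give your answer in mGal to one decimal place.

Free-air correction = 0.3086 × 494.0 = 152.45 mGal
Free-air anomaly = 979894.41 − 980138.37 + (152.45) = -91.51 mGal
Bouguer slab correction = 0.04193 × 1.95 × 494.0 = 40.39 mGal
Simple Bouguer anomaly = -91.51 − (40.39) = -131.90 mGal

-131.9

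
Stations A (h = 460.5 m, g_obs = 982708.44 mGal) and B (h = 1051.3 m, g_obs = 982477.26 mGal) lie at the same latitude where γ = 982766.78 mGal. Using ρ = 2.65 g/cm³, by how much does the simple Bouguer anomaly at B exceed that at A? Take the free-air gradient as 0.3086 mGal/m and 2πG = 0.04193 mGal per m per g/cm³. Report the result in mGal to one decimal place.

-114.5

Δg_SB(A) = 982708.44 − 982766.78 + 0.3086×460.5 − 0.04193×2.65×460.5 = 32.60 mGal
Δg_SB(B) = 982477.26 − 982766.78 + 0.3086×1051.3 − 0.04193×2.65×1051.3 = -81.90 mGal
Difference = -81.90 − (32.60) = -114.50 mGal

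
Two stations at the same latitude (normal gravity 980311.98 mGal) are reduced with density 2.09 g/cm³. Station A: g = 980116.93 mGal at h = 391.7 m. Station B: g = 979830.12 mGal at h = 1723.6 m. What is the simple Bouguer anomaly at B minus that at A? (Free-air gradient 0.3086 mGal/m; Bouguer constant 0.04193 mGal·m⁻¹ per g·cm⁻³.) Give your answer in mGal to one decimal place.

Δg_SB(A) = 980116.93 − 980311.98 + 0.3086×391.7 − 0.04193×2.09×391.7 = -108.50 mGal
Δg_SB(B) = 979830.12 − 980311.98 + 0.3086×1723.6 − 0.04193×2.09×1723.6 = -101.00 mGal
Difference = -101.00 − (-108.50) = 7.50 mGal

7.5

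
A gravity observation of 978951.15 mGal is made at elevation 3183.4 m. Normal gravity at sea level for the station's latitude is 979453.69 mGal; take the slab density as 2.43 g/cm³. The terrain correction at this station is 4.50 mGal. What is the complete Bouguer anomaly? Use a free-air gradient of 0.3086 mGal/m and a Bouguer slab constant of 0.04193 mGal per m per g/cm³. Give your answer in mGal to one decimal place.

Free-air correction = 0.3086 × 3183.4 = 982.40 mGal
Free-air anomaly = 978951.15 − 979453.69 + (982.40) = 479.86 mGal
Bouguer slab correction = 0.04193 × 2.43 × 3183.4 = 324.36 mGal
Simple Bouguer anomaly = 479.86 − (324.36) = 155.50 mGal
Complete Bouguer anomaly = 155.50 + 4.50 = 160.00 mGal

160.0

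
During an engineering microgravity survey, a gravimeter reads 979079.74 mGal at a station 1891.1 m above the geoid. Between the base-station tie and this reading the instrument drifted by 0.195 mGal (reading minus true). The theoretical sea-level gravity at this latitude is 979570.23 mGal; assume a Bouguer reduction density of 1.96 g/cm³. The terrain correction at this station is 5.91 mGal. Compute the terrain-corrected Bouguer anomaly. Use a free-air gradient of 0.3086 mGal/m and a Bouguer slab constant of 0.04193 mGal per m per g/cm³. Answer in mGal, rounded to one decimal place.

-56.6

Drift-corrected reading = 979079.74 − (0.195) = 979079.545 mGal
Free-air correction = 0.3086 × 1891.1 = 583.59 mGal
Free-air anomaly = 979079.545 − 979570.23 + (583.59) = 92.905 mGal
Bouguer slab correction = 0.04193 × 1.96 × 1891.1 = 155.42 mGal
Simple Bouguer anomaly = 92.905 − (155.42) = -62.515 mGal
Complete Bouguer anomaly = -62.515 + 5.91 = -56.605 mGal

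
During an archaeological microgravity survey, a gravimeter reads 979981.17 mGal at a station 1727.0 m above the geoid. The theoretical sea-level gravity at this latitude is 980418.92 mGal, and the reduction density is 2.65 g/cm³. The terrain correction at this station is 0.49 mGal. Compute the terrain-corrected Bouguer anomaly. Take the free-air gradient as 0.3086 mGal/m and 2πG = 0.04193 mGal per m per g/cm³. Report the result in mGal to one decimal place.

-96.2

Free-air correction = 0.3086 × 1727.0 = 532.95 mGal
Free-air anomaly = 979981.17 − 980418.92 + (532.95) = 95.20 mGal
Bouguer slab correction = 0.04193 × 2.65 × 1727.0 = 191.89 mGal
Simple Bouguer anomaly = 95.20 − (191.89) = -96.69 mGal
Complete Bouguer anomaly = -96.69 + 0.49 = -96.20 mGal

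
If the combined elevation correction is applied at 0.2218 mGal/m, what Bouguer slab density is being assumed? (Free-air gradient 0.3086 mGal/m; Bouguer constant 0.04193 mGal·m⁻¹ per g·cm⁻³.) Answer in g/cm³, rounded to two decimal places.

0.2218 = 0.3086 − 0.04193 × ρ
ρ = (0.3086 − 0.2218) / 0.04193 = 2.07 g/cm³

2.07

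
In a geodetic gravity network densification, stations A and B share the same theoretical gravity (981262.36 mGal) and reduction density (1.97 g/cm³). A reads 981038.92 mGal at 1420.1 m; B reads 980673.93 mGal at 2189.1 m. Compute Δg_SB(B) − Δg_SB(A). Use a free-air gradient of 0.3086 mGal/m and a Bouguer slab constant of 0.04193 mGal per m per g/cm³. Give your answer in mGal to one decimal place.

Δg_SB(A) = 981038.92 − 981262.36 + 0.3086×1420.1 − 0.04193×1.97×1420.1 = 97.50 mGal
Δg_SB(B) = 980673.93 − 981262.36 + 0.3086×2189.1 − 0.04193×1.97×2189.1 = -93.70 mGal
Difference = -93.70 − (97.50) = -191.20 mGal

-191.2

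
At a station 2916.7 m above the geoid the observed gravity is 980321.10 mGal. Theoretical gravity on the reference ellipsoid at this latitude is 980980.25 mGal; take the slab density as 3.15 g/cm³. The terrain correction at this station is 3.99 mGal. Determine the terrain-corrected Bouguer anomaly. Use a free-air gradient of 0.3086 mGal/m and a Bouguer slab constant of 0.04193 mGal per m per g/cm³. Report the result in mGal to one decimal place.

Free-air correction = 0.3086 × 2916.7 = 900.09 mGal
Free-air anomaly = 980321.10 − 980980.25 + (900.09) = 240.94 mGal
Bouguer slab correction = 0.04193 × 3.15 × 2916.7 = 385.24 mGal
Simple Bouguer anomaly = 240.94 − (385.24) = -144.30 mGal
Complete Bouguer anomaly = -144.30 + 3.99 = -140.31 mGal

-140.3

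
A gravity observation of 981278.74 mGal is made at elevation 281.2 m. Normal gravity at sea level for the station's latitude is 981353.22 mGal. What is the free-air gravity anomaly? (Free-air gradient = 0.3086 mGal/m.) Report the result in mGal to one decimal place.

Free-air correction = 0.3086 × 281.2 = 86.78 mGal
Free-air anomaly = 981278.74 − 981353.22 + (86.78) = 12.30 mGal

12.3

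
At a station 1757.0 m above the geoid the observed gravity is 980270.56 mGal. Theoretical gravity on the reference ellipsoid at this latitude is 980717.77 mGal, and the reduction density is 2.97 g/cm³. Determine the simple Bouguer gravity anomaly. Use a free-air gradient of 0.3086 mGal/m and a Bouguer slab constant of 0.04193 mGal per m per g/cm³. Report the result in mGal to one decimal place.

Free-air correction = 0.3086 × 1757.0 = 542.21 mGal
Free-air anomaly = 980270.56 − 980717.77 + (542.21) = 95.00 mGal
Bouguer slab correction = 0.04193 × 2.97 × 1757.0 = 218.80 mGal
Simple Bouguer anomaly = 95.00 − (218.80) = -123.80 mGal

-123.8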